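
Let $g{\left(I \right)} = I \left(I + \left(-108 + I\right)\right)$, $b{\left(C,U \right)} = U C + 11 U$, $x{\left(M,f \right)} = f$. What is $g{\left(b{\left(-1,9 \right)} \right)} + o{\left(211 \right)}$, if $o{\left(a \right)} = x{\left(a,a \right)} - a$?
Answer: $6480$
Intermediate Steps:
$b{\left(C,U \right)} = 11 U + C U$ ($b{\left(C,U \right)} = C U + 11 U = 11 U + C U$)
$o{\left(a \right)} = 0$ ($o{\left(a \right)} = a - a = 0$)
$g{\left(I \right)} = I \left(-108 + 2 I\right)$
$g{\left(b{\left(-1,9 \right)} \right)} + o{\left(211 \right)} = 2 \cdot 9 \left(11 - 1\right) \left(-54 + 9 \left(11 - 1\right)\right) + 0 = 2 \cdot 9 \cdot 10 \left(-54 + 9 \cdot 10\right) + 0 = 2 \cdot 90 \left(-54 + 90\right) + 0 = 2 \cdot 90 \cdot 36 + 0 = 6480 + 0 = 6480$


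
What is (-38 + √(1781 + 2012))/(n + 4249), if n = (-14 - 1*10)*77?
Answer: -38/2401 + √3793/2401 ≈ 0.0098240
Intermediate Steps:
n = -1848 (n = (-14 - 10)*77 = -24*77 = -1848)
(-38 + √(1781 + 2012))/(n + 4249) = (-38 + √(1781 + 2012))/(-1848 + 4249) = (-38 + √3793)/2401 = (-38 + √3793)*(1/2401) = -38/2401 + √3793/2401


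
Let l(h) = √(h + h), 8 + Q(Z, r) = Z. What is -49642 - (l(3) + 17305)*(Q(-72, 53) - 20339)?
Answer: 353301153 + 20419*√6 ≈ 3.5335e+8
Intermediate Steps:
Q(Z, r) = -8 + Z
l(h) = √2*√h (l(h) = √(2*h) = √2*√h)
-49642 - (l(3) + 17305)*(Q(-72, 53) - 20339) = -49642 - (√2*√3 + 17305)*((-8 - 72) - 20339) = -49642 - (√6 + 17305)*(-80 - 20339) = -49642 - (17305 + √6)*(-20419) = -49642 - (-353350795 - 20419*√6) = -49642 + (353350795 + 20419*√6) = 353301153 + 20419*√6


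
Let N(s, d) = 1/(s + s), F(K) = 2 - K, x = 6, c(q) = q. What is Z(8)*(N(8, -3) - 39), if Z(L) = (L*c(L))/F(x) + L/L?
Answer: 9345/16 ≈ 584.06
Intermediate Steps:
N(s, d) = 1/(2*s)
Z(L) = 1 - L**2/4 (Z(L) = (L*L)/(2 - 1*6) + L/L = L**2/(2 - 6) + 1 = L**2/(-4) + 1 = L**2*(-1/4) + 1 = -L**2/4 + 1 = 1 - L**2/4)
Z(8)*(N(8, -3) - 39) = (1 - 1/4*8**2)*((1/2)/8 - 39) = (1 - 1/4*64)*((1/2)*(1/8) - 39) = (1 - 16)*(1/16 - 39) = -15*(-623/16) = 9345/16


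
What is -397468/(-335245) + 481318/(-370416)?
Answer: -7065473111/62090055960 ≈ -0.11379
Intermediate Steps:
-397468/(-335245) + 481318/(-370416) = -397468*(-1/335245) + 481318*(-1/370416) = 397468/335245 - 240659/185208 = -7065473111/62090055960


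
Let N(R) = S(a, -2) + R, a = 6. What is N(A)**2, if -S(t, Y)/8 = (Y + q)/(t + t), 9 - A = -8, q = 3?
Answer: 2401/9 ≈ 266.78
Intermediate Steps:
A = 17 (A = 9 - 1*(-8) = 9 + 8 = 17)
S(t, Y) = -4*(3 + Y)/t (S(t, Y) = -8*(Y + 3)/(t + t) = -8*(3 + Y)/(2*t) = -8*(3 + Y)*1/(2*t) = -4*(3 + Y)/t)
N(R) = -2/3 + R (N(R) = 4*(-3 - 1*(-2))/6 + R = 4*(1/6)*(-3 + 2) + R = 4*(1/6)*(-1) + R = -2/3 + R)
N(A)**2 = (-2/3 + 17)**2 = (49/3)**2 = 2401/9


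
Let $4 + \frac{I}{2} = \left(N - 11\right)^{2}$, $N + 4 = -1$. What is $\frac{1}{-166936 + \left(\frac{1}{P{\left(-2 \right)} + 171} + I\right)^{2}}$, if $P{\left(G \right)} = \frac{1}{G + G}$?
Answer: $\frac{466489}{40624615992} \approx 1.1483 \cdot 10^{-5}$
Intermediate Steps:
$P{\left(G \right)} = \frac{1}{2 G}$
$N = -5$ ($N = -4 - 1 = -5$)
$I = 504$ ($I = -8 + 2 \left(-5 - 11\right)^{2} = -8 + 2 \left(-16\right)^{2} = -8 + 2 \cdot 256 = -8 + 512 = 504$)
$\frac{1}{-166936 + \left(\frac{1}{P{\left(-2 \right)} + 171} + I\right)^{2}} = \frac{1}{-166936 + \left(\frac{1}{\frac{1}{2 \left(-2\right)} + 171} + 504\right)^{2}} = \frac{1}{-166936 + \left(\frac{1}{\frac{1}{2} \left(- \frac{1}{2}\right) + 171} + 504\right)^{2}} = \frac{1}{-166936 + \left(\frac{1}{- \frac{1}{4} + 171} + 504\right)^{2}} = \frac{1}{-166936 + \left(\frac{1}{\frac{683}{4}} + 504\right)^{2}} = \frac{1}{-166936 + \left(\frac{4}{683} + 504\right)^{2}} = \frac{1}{-166936 + \left(\frac{344236}{683}\right)^{2}} = \frac{1}{-166936 + \frac{118498423696}{466489}} = \frac{1}{\frac{40624615992}{466489}} = \frac{466489}{40624615992}$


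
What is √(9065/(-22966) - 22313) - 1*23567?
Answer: -23567 + I*√11768913448618/22966 ≈ -23567.0 + 149.38*I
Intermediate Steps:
√(9065/(-22966) - 22313) - 1*23567 = √(9065*(-1/22966) - 22313) - 23567 = √(-9065/22966 - 22313) - 23567 = √(-512449423/22966) - 23567 = I*√11768913448618/22966 - 23567 = -23567 + I*√11768913448618/22966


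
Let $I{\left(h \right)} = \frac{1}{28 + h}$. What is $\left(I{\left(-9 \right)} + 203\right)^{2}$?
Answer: $\frac{14884164}{361} \approx 41230.0$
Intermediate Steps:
$\left(I{\left(-9 \right)} + 203\right)^{2} = \left(\frac{1}{28 - 9} + 203\right)^{2} = \left(\frac{1}{19} + 203\right)^{2} = \left(\frac{3858}{19}\right)^{2} = \frac{14884164}{361}$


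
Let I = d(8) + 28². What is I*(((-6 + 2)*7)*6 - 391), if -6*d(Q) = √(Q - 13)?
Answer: -438256 + 559*I*√5/6 ≈ -4.3826e+5 + 208.33*I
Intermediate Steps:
d(Q) = -√(-13 + Q)/6 (d(Q) = -√(Q - 13)/6 = -√(-13 + Q)/6)
I = 784 - I*√5/6 (I = -√(-13 + 8)/6 + 28² = -I*√5/6 + 784 = 784 - I*√5/6 ≈ 784.0 - 0.37268*I)
I*(((-6 + 2)*7)*6 - 391) = (784 - I*√5/6)*(((-6 + 2)*7)*6 - 391) = (784 - I*√5/6)*(-4*7*6 - 391) = (784 - I*√5/6)*(-28*6 - 391) = (784 - I*√5/6)*(-168 - 391) = (784 - I*√5/6)*(-559) = -438256 + 559*I*√5/6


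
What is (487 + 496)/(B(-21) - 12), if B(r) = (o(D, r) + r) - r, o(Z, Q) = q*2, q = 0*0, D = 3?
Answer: -983/12 ≈ -81.917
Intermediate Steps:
q = 0
o(Z, Q) = 0 (o(Z, Q) = 0*2 = 0)
B(r) = 0 (B(r) = (0 + r) - r = r - r = 0)
(487 + 496)/(B(-21) - 12) = (487 + 496)/(0 - 12) = 983/(-12) = 983*(-1/12) = -983/12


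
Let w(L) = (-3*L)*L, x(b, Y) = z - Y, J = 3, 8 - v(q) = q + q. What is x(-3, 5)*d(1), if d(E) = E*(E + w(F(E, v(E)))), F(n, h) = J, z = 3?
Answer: 52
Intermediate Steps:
v(q) = 8 - 2*q (v(q) = 8 - (q + q) = 8 - 2*q)
x(b, Y) = 3 - Y
F(n, h) = 3
w(L) = -3*L**2
d(E) = E*(-27 + E) (d(E) = E*(E - 3*3**2) = E*(E - 3*9) = E*(E - 27) = E*(-27 + E))
x(-3, 5)*d(1) = (3 - 1*5)*(1*(-27 + 1)) = (3 - 5)*(1*(-26)) = -2*(-26) = 52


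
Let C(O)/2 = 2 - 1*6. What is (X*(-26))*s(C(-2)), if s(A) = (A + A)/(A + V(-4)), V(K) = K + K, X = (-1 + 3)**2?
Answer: -104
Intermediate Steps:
X = 4 (X = 2**2 = 4)
V(K) = 2*K
C(O) = -8 (C(O) = 2*(2 - 1*6) = 2*(2 - 6) = 2*(-4) = -8)
s(A) = 2*A/(-8 + A) (s(A) = (A + A)/(A + 2*(-4)) = (2*A)/(A - 8) = (2*A)/(-8 + A) = 2*A/(-8 + A))
(X*(-26))*s(C(-2)) = (4*(-26))*(2*(-8)/(-8 - 8)) = -208*(-8)/(-16) = -208*(-8)*(-1)/16 = -104*1 = -104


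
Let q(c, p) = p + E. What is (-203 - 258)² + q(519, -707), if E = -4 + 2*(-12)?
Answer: 211786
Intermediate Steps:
E = -28 (E = -4 - 24 = -28)
q(c, p) = -28 + p (q(c, p) = p - 28 = -28 + p)
(-203 - 258)² + q(519, -707) = (-203 - 258)² + (-28 - 707) = (-461)² - 735 = 212521 - 735 = 211786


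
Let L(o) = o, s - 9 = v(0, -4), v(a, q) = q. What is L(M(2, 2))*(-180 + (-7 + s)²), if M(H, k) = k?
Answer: -352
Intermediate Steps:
s = 5 (s = 9 - 4 = 5)
L(M(2, 2))*(-180 + (-7 + s)²) = 2*(-180 + (-7 + 5)²) = 2*(-180 + (-2)²) = 2*(-180 + 4) = 2*(-176) = -352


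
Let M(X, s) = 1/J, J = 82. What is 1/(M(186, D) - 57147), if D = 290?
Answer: -82/4686053 ≈ -1.7499e-5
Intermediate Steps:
M(X, s) = 1/82
1/(M(186, D) - 57147) = 1/(1/82 - 57147) = 1/(-4686053/82) = -82/4686053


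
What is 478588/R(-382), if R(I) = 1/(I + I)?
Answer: -365641232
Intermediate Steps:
R(I) = 1/(2*I)
478588/R(-382) = 478588/(((½)/(-382))) = 478588/(((½)*(-1/382))) = 478588/(-1/764) = 478588*(-764) = -365641232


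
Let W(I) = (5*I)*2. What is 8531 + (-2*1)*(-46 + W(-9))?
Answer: 8803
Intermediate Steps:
W(I) = 10*I
8531 + (-2*1)*(-46 + W(-9)) = 8531 + (-2*1)*(-46 + 10*(-9)) = 8531 - 2*(-46 - 90) = 8531 - 2*(-136) = 8531 + 272 = 8803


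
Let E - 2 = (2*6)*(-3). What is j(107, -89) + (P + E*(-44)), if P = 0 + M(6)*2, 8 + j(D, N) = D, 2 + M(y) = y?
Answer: 1603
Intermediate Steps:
M(y) = -2 + y
E = -34 (E = 2 + (2*6)*(-3) = 2 + 12*(-3) = 2 - 36 = -34)
j(D, N) = -8 + D
P = 8 (P = 0 + (-2 + 6)*2 = 0 + 4*2 = 0 + 8 = 8)
j(107, -89) + (P + E*(-44)) = (-8 + 107) + (8 - 34*(-44)) = 99 + (8 + 1496) = 99 + 1504 = 1603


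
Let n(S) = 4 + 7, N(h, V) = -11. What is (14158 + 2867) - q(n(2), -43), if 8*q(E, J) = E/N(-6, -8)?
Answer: 136201/8 ≈ 17025.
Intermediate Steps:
n(S) = 11
q(E, J) = -E/88 (q(E, J) = (E/(-11))/8 = (E*(-1/11))/8 = (-E/11)/8 = -E/88)
(14158 + 2867) - q(n(2), -43) = (14158 + 2867) - (-1)*11/88 = 17025 - 1*(-1/8) = 17025 + 1/8 = 136201/8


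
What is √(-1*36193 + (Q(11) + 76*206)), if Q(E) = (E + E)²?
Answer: I*√20053 ≈ 141.61*I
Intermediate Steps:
Q(E) = 4*E² (Q(E) = (2*E)² = 4*E²)
√(-1*36193 + (Q(11) + 76*206)) = √(-1*36193 + (4*11² + 76*206)) = √(-36193 + (4*121 + 15656)) = √(-36193 + (484 + 15656)) = √(-36193 + 16140) = √(-20053) = I*√20053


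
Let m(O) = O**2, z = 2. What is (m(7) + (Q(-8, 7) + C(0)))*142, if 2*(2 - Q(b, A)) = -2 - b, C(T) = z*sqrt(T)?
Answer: 6816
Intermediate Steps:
C(T) = 2*sqrt(T)
Q(b, A) = 3 + b/2 (Q(b, A) = 2 - (-2 - b)/2 = 2 + (1 + b/2) = 3 + b/2)
(m(7) + (Q(-8, 7) + C(0)))*142 = (7**2 + ((3 + (1/2)*(-8)) + 2*sqrt(0)))*142 = (49 + ((3 - 4) + 2*0))*142 = (49 + (-1 + 0))*142 = (49 - 1)*142 = 48*142 = 6816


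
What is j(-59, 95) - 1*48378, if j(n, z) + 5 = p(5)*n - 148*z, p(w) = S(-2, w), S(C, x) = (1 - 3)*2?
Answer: -62207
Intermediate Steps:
S(C, x) = -4 (S(C, x) = -2*2 = -4)
p(w) = -4
j(n, z) = -5 - 148*z - 4*n (j(n, z) = -5 + (-4*n - 148*z) = -5 + (-148*z - 4*n) = -5 - 148*z - 4*n)
j(-59, 95) - 1*48378 = (-5 - 148*95 - 4*(-59)) - 1*48378 = (-5 - 14060 + 236) - 48378 = -13829 - 48378 = -62207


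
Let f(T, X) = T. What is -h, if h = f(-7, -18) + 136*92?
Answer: -12505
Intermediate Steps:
h = 12505 (h = -7 + 136*92 = -7 + 12512 = 12505)
-h = -1*12505 = -12505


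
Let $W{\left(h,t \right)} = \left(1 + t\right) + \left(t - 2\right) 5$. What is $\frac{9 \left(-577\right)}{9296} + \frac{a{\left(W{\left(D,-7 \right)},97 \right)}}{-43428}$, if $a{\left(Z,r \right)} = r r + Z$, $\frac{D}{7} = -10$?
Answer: $- \frac{1594457}{2059728} \approx -0.77411$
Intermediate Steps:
$D = -70$ ($D = 7 \left(-10\right) = -70$)
$W{\left(h,t \right)} = -9 + 6 t$ ($W{\left(h,t \right)} = \left(1 + t\right) + \left(-2 + t\right) 5 = \left(1 + t\right) + \left(-10 + 5 t\right) = -9 + 6 t$)
$a{\left(Z,r \right)} = Z + r^{2}$ ($a{\left(Z,r \right)} = r^{2} + Z = Z + r^{2}$)
$\frac{9 \left(-577\right)}{9296} + \frac{a{\left(W{\left(D,-7 \right)},97 \right)}}{-43428} = \frac{9 \left(-577\right)}{9296} + \frac{\left(-9 + 6 \left(-7\right)\right) + 97^{2}}{-43428} = \left(-5193\right) \frac{1}{9296} + \left(\left(-9 - 42\right) + 9409\right) \left(- \frac{1}{43428}\right) = - \frac{5193}{9296} + \left(-51 + 9409\right) \left(- \frac{1}{43428}\right) = - \frac{5193}{9296} + 9358 \left(- \frac{1}{43428}\right) = - \frac{5193}{9296} - \frac{4679}{21714} = - \frac{1594457}{2059728}$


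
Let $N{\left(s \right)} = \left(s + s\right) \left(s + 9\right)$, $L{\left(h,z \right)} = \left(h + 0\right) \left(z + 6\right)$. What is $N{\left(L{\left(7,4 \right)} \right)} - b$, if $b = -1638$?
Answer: $12698$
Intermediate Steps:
$L{\left(h,z \right)} = h \left(6 + z\right)$
$N{\left(s \right)} = 2 s \left(9 + s\right)$
$N{\left(L{\left(7,4 \right)} \right)} - b = 2 \cdot 7 \left(6 + 4\right) \left(9 + 7 \left(6 + 4\right)\right) - -1638 = 2 \cdot 7 \cdot 10 \left(9 + 7 \cdot 10\right) + 1638 = 2 \cdot 70 \left(9 + 70\right) + 1638 = 2 \cdot 70 \cdot 79 + 1638 = 11060 + 1638 = 12698$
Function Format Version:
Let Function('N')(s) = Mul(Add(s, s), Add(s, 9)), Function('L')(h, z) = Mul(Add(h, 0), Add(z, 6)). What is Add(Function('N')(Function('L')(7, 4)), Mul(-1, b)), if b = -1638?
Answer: 12698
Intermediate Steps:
Function('L')(h, z) = Mul(h, Add(6, z))
Function('N')(s) = Mul(2, s, Add(9, s)) (Function('N')(s) = Mul(Mul(2, s), Add(9, s)) = Mul(2, s, Add(9, s)))
Add(Function('N')(Function('L')(7, 4)), Mul(-1, b)) = Add(Mul(2, Mul(7, Add(6, 4)), Add(9, Mul(7, Add(6, 4)))), Mul(-1, -1638)) = Add(Mul(2, Mul(7, 10), Add(9, Mul(7, 10))), 1638) = Add(Mul(2, 70, Add(9, 70)), 1638) = Add(Mul(2, 70, 79), 1638) = Add(11060, 1638) = 12698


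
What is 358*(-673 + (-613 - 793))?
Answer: -744282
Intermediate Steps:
358*(-673 + (-613 - 793)) = 358*(-673 - 1406) = 358*(-2079) = -744282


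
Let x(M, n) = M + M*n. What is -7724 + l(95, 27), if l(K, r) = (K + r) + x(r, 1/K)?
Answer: -719598/95 ≈ -7574.7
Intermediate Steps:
l(K, r) = K + r + r*(1 + 1/K) (l(K, r) = (K + r) + r*(1 + 1/K) = K + r + r*(1 + 1/K))
-7724 + l(95, 27) = -7724 + (95 + 2*27 + 27/95) = -7724 + (95 + 54 + 27*(1/95)) = -7724 + (95 + 54 + 27/95) = -7724 + 14182/95 = -719598/95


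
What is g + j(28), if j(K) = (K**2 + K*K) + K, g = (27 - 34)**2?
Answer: 1645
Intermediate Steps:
g = 49 (g = (-7)**2 = 49)
j(K) = K + 2*K**2 (j(K) = (K**2 + K**2) + K = 2*K**2 + K = K + 2*K**2)
g + j(28) = 49 + 28*(1 + 2*28) = 49 + 28*(1 + 56) = 49 + 28*57 = 49 + 1596 = 1645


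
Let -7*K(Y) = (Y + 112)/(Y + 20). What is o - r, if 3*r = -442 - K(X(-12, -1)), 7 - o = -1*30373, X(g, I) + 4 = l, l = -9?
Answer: 4487419/147 ≈ 30527.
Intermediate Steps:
X(g, I) = -13 (X(g, I) = -4 - 9 = -13)
K(Y) = -(112 + Y)/(7*(20 + Y)) (K(Y) = -(Y + 112)/(7*(Y + 20)) = -(112 + Y)/(7*(20 + Y)))
o = 30380 (o = 7 - (-1)*30373 = 7 - 1*(-30373) = 7 + 30373 = 30380)
r = -21559/147 (r = (-442 - (-112 - 1*(-13))/(7*(20 - 13)))/3 = (-442 - (-112 + 13)/(7*7))/3 = (-442 - (-99)/(7*7))/3 = (-442 - 1*(-99/49))/3 = (-442 + 99/49)/3 = (1/3)*(-21559/49) = -21559/147 ≈ -146.66)
o - r = 30380 - 1*(-21559/147) = 30380 + 21559/147 = 4487419/147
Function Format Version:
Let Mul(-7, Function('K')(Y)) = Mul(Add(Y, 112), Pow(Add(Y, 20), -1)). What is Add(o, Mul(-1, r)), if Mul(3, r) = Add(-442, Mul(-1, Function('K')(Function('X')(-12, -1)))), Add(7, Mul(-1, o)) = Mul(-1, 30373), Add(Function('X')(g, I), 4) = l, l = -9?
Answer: Rational(4487419, 147) ≈ 30527.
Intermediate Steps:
Function('X')(g, I) = -13 (Function('X')(g, I) = Add(-4, -9) = -13)
Function('K')(Y) = Mul(Rational(-1, 7), Pow(Add(20, Y), -1), Add(112, Y)) (Function('K')(Y) = Mul(Rational(-1, 7), Mul(Add(Y, 112), Pow(Add(Y, 20), -1))) = Mul(Rational(-1, 7), Mul(Add(112, Y), Pow(Add(20, Y), -1))) = Mul(Rational(-1, 7), Mul(Pow(Add(20, Y), -1), Add(112, Y))) = Mul(Rational(-1, 7), Pow(Add(20, Y), -1), Add(112, Y)))
o = 30380 (o = Add(7, Mul(-1, Mul(-1, 30373))) = Add(7, Mul(-1, -30373)) = Add(7, 30373) = 30380)
r = Rational(-21559, 147) (r = Mul(Rational(1, 3), Add(-442, Mul(-1, Mul(Rational(1, 7), Pow(Add(20, -13), -1), Add(-112, Mul(-1, -13)))))) = Mul(Rational(1, 3), Add(-442, Mul(-1, Mul(Rational(1, 7), Pow(7, -1), Add(-112, 13))))) = Mul(Rational(1, 3), Add(-442, Mul(-1, Mul(Rational(1, 7), Rational(1, 7), -99)))) = Mul(Rational(1, 3), Add(-442, Mul(-1, Rational(-99, 49)))) = Mul(Rational(1, 3), Add(-442, Rational(99, 49))) = Mul(Rational(1, 3), Rational(-21559, 49)) = Rational(-21559, 147) ≈ -146.66)
Add(o, Mul(-1, r)) = Add(30380, Mul(-1, Rational(-21559, 147))) = Add(30380, Rational(21559, 147)) = Rational(4487419, 147)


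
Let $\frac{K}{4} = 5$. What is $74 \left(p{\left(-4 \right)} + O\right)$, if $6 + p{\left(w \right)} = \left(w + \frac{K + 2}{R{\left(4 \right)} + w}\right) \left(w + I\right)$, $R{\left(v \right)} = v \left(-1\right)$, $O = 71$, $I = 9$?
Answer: $\frac{4625}{2} \approx 2312.5$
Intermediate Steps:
$K = 20$ ($K = 4 \cdot 5 = 20$)
$R{\left(v \right)} = - v$
$p{\left(w \right)} = -6 + \left(9 + w\right) \left(w + \frac{22}{-4 + w}\right)$ ($p{\left(w \right)} = -6 + \left(w + \frac{20 + 2}{\left(-1\right) 4 + w}\right) \left(w + 9\right) = -6 + \left(w + \frac{22}{-4 + w}\right) \left(9 + w\right) = -6 + \left(9 + w\right) \left(w + \frac{22}{-4 + w}\right)$)
$74 \left(p{\left(-4 \right)} + O\right) = 74 \left(\frac{222 + \left(-4\right)^{3} - -80 + 5 \left(-4\right)^{2}}{-4 - 4} + 71\right) = 74 \left(\frac{222 - 64 + 80 + 5 \cdot 16}{-8} + 71\right) = 74 \left(- \frac{222 - 64 + 80 + 80}{8} + 71\right) = 74 \left(\left(- \frac{1}{8}\right) 318 + 71\right) = 74 \left(- \frac{159}{4} + 71\right) = 74 \cdot \frac{125}{4} = \frac{4625}{2}$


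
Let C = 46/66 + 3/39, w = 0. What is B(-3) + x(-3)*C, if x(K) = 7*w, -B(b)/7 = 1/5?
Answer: -7/5 ≈ -1.4000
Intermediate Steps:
B(b) = -7/5
x(K) = 0 (x(K) = 7*0 = 0)
C = 332/429 (C = 46*(1/66) + 3*(1/39) = 23/33 + 1/13 = 332/429 ≈ 0.77389)
B(-3) + x(-3)*C = -7/5 + 0*(332/429) = -7/5 + 0 = -7/5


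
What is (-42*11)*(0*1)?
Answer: 0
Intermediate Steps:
(-42*11)*(0*1) = -462*0 = 0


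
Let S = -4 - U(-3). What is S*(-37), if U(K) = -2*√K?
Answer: 148 - 74*I*√3 ≈ 148.0 - 128.17*I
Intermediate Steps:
S = -4 + 2*I*√3 (S = -4 - (-2)*√(-3) = -4 - (-2)*I*√3 = -4 + 2*I*√3 ≈ -4.0 + 3.4641*I)
S*(-37) = (-4 + 2*I*√3)*(-37) = 148 - 74*I*√3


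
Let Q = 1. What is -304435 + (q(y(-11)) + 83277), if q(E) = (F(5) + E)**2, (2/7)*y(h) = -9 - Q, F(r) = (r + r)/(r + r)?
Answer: -220002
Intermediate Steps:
F(r) = 1 (F(r) = (2*r)/((2*r)) = (2*r)*(1/(2*r)) = 1)
y(h) = -35 (y(h) = 7*(-9 - 1*1)/2 = 7*(-9 - 1)/2 = (7/2)*(-10) = -35)
q(E) = (1 + E)**2
-304435 + (q(y(-11)) + 83277) = -304435 + ((1 - 35)**2 + 83277) = -304435 + ((-34)**2 + 83277) = -304435 + (1156 + 83277) = -304435 + 84433 = -220002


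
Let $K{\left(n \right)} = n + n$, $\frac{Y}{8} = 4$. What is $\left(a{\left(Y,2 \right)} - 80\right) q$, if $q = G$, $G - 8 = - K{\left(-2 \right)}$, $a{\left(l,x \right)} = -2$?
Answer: $-984$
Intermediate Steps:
$Y = 32$ ($Y = 8 \cdot 4 = 32$)
$K{\left(n \right)} = 2 n$
$G = 12$ ($G = 8 - 2 \left(-2\right) = 8 - -4 = 8 + 4 = 12$)
$q = 12$
$\left(a{\left(Y,2 \right)} - 80\right) q = \left(-2 - 80\right) 12 = \left(-82\right) 12 = -984$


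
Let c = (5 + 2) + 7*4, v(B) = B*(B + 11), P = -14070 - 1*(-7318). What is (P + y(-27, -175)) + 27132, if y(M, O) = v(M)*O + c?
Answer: -55185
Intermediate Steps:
P = -6752 (P = -14070 + 7318 = -6752)
v(B) = B*(11 + B)
c = 35 (c = 7 + 28 = 35)
y(M, O) = 35 + M*O*(11 + M) (y(M, O) = (M*(11 + M))*O + 35 = M*O*(11 + M) + 35 = 35 + M*O*(11 + M))
(P + y(-27, -175)) + 27132 = (-6752 + (35 - 27*(-175)*(11 - 27))) + 27132 = (-6752 + (35 - 27*(-175)*(-16))) + 27132 = (-6752 + (35 - 75600)) + 27132 = (-6752 - 75565) + 27132 = -82317 + 27132 = -55185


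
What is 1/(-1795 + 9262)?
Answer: 1/7467 ≈ 0.00013392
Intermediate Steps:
1/(-1795 + 9262) = 1/7467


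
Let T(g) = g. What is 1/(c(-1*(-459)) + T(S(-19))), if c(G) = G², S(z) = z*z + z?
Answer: 1/211023 ≈ 4.7388e-6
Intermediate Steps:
S(z) = z + z² (S(z) = z² + z = z + z²)
1/(c(-1*(-459)) + T(S(-19))) = 1/((-1*(-459))² - 19*(1 - 19)) = 1/(459² - 19*(-18)) = 1/(210681 + 342) = 1/211023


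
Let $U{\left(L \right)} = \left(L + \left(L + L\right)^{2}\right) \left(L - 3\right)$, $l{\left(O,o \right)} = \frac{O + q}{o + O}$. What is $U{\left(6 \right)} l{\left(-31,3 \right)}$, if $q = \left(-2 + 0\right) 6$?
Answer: $\frac{9675}{14} \approx 691.07$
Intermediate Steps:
$q = -12$ ($q = \left(-2\right) 6 = -12$)
$l{\left(O,o \right)} = \frac{-12 + O}{O + o}$ ($l{\left(O,o \right)} = \frac{O - 12}{o + O} = \frac{-12 + O}{O + o}$)
$U{\left(L \right)} = \left(-3 + L\right) \left(L + 4 L^{2}\right)$ ($U{\left(L \right)} = \left(L + \left(2 L\right)^{2}\right) \left(-3 + L\right) = \left(L + 4 L^{2}\right) \left(-3 + L\right) = \left(-3 + L\right) \left(L + 4 L^{2}\right)$)
$U{\left(6 \right)} l{\left(-31,3 \right)} = 6 \left(-3 - 66 + 4 \cdot 6^{2}\right) \frac{-12 - 31}{-31 + 3} = 6 \left(-3 - 66 + 4 \cdot 36\right) \frac{1}{-28} \left(-43\right) = 6 \left(-3 - 66 + 144\right) \left(\left(- \frac{1}{28}\right) \left(-43\right)\right) = 6 \cdot 75 \cdot \frac{43}{28} = 450 \cdot \frac{43}{28} = \frac{9675}{14}$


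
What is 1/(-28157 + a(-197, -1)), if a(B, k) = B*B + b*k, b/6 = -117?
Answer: 1/11354 ≈ 8.8075e-5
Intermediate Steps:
b = -702 (b = 6*(-117) = -702)
a(B, k) = B**2 - 702*k (a(B, k) = B*B - 702*k = B**2 - 702*k)
1/(-28157 + a(-197, -1)) = 1/(-28157 + ((-197)**2 - 702*(-1))) = 1/(-28157 + (38809 + 702)) = 1/(-28157 + 39511) = 1/11354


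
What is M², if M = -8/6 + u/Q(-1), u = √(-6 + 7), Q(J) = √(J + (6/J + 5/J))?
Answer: (8 + I*√3)²/36 ≈ 1.6944 + 0.7698*I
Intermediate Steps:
Q(J) = √(J + 11/J)
u = 1 (u = √1 = 1)
M = -4/3 - I*√3/6 (M = -8/6 + 1/√(-1 + 11/(-1)) = -8*⅙ + 1/√(-1 + 11*(-1)) = -4/3 + 1/√(-1 - 11) = -4/3 + 1/√(-12) = -4/3 + 1/(2*I*√3) = -4/3 + 1*(-I*√3/6) = -4/3 - I*√3/6 ≈ -1.3333 - 0.28868*I)
M² = (-4/3 - I*√3/6)²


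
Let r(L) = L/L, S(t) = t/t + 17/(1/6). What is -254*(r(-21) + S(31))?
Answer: -26416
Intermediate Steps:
S(t) = 103 (S(t) = 1 + 17/(1/6) = 1 + 17*6 = 1 + 102 = 103)
r(L) = 1
-254*(r(-21) + S(31)) = -254*(1 + 103) = -254*104 = -26416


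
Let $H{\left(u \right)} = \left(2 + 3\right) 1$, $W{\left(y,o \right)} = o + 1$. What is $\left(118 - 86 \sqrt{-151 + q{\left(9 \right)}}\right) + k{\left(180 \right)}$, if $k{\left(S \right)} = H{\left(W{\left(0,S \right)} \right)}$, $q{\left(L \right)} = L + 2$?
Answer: $123 - 172 i \sqrt{35} \approx 123.0 - 1017.6 i$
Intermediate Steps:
$q{\left(L \right)} = 2 + L$
$W{\left(y,o \right)} = 1 + o$
$H{\left(u \right)} = 5$ ($H{\left(u \right)} = 5 \cdot 1 = 5$)
$k{\left(S \right)} = 5$
$\left(118 - 86 \sqrt{-151 + q{\left(9 \right)}}\right) + k{\left(180 \right)} = \left(118 - 86 \sqrt{-151 + \left(2 + 9\right)}\right) + 5 = \left(118 - 86 \sqrt{-151 + 11}\right) + 5 = \left(118 - 86 \sqrt{-140}\right) + 5 = \left(118 - 86 \cdot 2 i \sqrt{35}\right) + 5 = \left(118 - 172 i \sqrt{35}\right) + 5 = 123 - 172 i \sqrt{35}$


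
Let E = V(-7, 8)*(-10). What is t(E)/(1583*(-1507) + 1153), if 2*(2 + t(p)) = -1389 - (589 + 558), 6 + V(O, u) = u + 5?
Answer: 635/1192214 ≈ 0.00053262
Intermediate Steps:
V(O, u) = -1 + u (V(O, u) = -6 + (u + 5) = -6 + (5 + u) = -1 + u)
E = -70 (E = (-1 + 8)*(-10) = 7*(-10) = -70)
t(p) = -1270 (t(p) = -2 + (-1389 - (589 + 558))/2 = -2 + (-1389 - 1*1147)/2 = -2 + (-1389 - 1147)/2 = -2 + (½)*(-2536) = -2 - 1268 = -1270)
t(E)/(1583*(-1507) + 1153) = -1270/(1583*(-1507) + 1153) = -1270/(-2385581 + 1153) = -1270/(-2384428) = -1270*(-1/2384428) = 635/1192214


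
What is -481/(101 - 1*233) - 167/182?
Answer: 32749/12012 ≈ 2.7264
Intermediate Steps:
-481/(101 - 1*233) - 167/182 = -481/(101 - 233) - 167*1/182 = -481/(-132) - 167/182 = -481*(-1/132) - 167/182 = 481/132 - 167/182 = 32749/12012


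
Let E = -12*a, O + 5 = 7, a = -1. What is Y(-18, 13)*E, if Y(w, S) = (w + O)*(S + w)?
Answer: 960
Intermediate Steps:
O = 2 (O = -5 + 7 = 2)
E = 12 (E = -12*(-1) = 12)
Y(w, S) = (2 + w)*(S + w) (Y(w, S) = (w + 2)*(S + w) = (2 + w)*(S + w))
Y(-18, 13)*E = ((-18)² + 2*13 + 2*(-18) + 13*(-18))*12 = (324 + 26 - 36 - 234)*12 = 80*12 = 960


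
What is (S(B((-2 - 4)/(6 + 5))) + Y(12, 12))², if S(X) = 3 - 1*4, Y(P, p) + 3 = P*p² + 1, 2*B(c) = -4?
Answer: 2975625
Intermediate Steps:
B(c) = -2 (B(c) = (½)*(-4) = -2)
Y(P, p) = -2 + P*p² (Y(P, p) = -3 + (P*p² + 1) = -3 + (1 + P*p²) = -2 + P*p²)
S(X) = -1 (S(X) = 3 - 4 = -1)
(S(B((-2 - 4)/(6 + 5))) + Y(12, 12))² = (-1 + (-2 + 12*12²))² = (-1 + (-2 + 12*144))² = (-1 + (-2 + 1728))² = (-1 + 1726)² = 1725² = 2975625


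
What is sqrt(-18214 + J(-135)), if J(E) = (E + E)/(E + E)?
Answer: I*sqrt(18213) ≈ 134.96*I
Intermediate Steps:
J(E) = 1 (J(E) = (2*E)/((2*E)) = (2*E)*(1/(2*E)) = 1)
sqrt(-18214 + J(-135)) = sqrt(-18214 + 1) = sqrt(-18213) = I*sqrt(18213)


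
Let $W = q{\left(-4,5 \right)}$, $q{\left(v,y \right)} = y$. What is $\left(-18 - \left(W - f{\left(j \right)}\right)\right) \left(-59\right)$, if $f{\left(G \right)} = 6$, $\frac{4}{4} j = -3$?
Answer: $1003$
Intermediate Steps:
$W = 5$
$j = -3$
$\left(-18 - \left(W - f{\left(j \right)}\right)\right) \left(-59\right) = \left(-18 + \left(6 - 5\right)\right) \left(-59\right) = \left(-18 + 1\right) \left(-59\right) = \left(-17\right) \left(-59\right) = 1003$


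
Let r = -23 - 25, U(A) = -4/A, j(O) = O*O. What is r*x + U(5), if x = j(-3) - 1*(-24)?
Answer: -7924/5 ≈ -1584.8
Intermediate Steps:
j(O) = O²
x = 33 (x = (-3)² - 1*(-24) = 9 + 24 = 33)
r = -48
r*x + U(5) = -48*33 - 4/5 = -1584 - 4*⅕ = -1584 - ⅘ = -7924/5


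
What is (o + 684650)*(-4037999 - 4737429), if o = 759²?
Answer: -11063454117868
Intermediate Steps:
o = 576081
(o + 684650)*(-4037999 - 4737429) = (576081 + 684650)*(-4037999 - 4737429) = 1260731*(-8775428) = -11063454117868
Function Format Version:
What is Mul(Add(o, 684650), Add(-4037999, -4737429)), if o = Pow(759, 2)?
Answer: -11063454117868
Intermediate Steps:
o = 576081
Mul(Add(o, 684650), Add(-4037999, -4737429)) = Mul(Add(576081, 684650), Add(-4037999, -4737429)) = Mul(1260731, -8775428) = -11063454117868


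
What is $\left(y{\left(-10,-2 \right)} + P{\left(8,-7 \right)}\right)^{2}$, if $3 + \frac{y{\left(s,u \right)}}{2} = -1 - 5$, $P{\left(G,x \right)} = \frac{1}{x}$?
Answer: $\frac{16129}{49} \approx 329.16$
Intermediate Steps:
$y{\left(s,u \right)} = -18$ ($y{\left(s,u \right)} = -6 + 2 \left(-1 - 5\right) = -6 + 2 \left(-6\right) = -6 - 12 = -18$)
$\left(y{\left(-10,-2 \right)} + P{\left(8,-7 \right)}\right)^{2} = \left(-18 + \frac{1}{-7}\right)^{2} = \left(-18 - \frac{1}{7}\right)^{2} = \left(- \frac{127}{7}\right)^{2} = \frac{16129}{49}$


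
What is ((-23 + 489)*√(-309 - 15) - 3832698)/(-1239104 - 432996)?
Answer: 1916349/836050 - 2097*I/418025 ≈ 2.2921 - 0.0050164*I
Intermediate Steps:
((-23 + 489)*√(-309 - 15) - 3832698)/(-1239104 - 432996) = (466*√(-324) - 3832698)/(-1672100) = (466*(18*I) - 3832698)*(-1/1672100) = (8388*I - 3832698)*(-1/1672100) = (-3832698 + 8388*I)*(-1/1672100) = 1916349/836050 - 2097*I/418025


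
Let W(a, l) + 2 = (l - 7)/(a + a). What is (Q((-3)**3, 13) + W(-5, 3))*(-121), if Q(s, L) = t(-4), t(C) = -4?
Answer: 3388/5 ≈ 677.60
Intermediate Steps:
W(a, l) = -2 + (-7 + l)/(2*a) (W(a, l) = -2 + (l - 7)/(a + a) = -2 + (-7 + l)/((2*a)) = -2 + (-7 + l)*(1/(2*a)) = -2 + (-7 + l)/(2*a))
Q(s, L) = -4
(Q((-3)**3, 13) + W(-5, 3))*(-121) = (-4 + (1/2)*(-7 + 3 - 4*(-5))/(-5))*(-121) = (-4 + (1/2)*(-1/5)*(-7 + 3 + 20))*(-121) = (-4 + (1/2)*(-1/5)*16)*(-121) = (-4 - 8/5)*(-121) = -28/5*(-121) = 3388/5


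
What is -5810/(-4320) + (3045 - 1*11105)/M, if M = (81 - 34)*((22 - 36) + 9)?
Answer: 723691/20304 ≈ 35.643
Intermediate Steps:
M = -235 (M = 47*(-14 + 9) = 47*(-5) = -235)
-5810/(-4320) + (3045 - 1*11105)/M = -5810/(-4320) + (3045 - 1*11105)/(-235) = -5810*(-1/4320) + (3045 - 11105)*(-1/235) = 581/432 - 8060*(-1/235) = 581/432 + 1612/47 = 723691/20304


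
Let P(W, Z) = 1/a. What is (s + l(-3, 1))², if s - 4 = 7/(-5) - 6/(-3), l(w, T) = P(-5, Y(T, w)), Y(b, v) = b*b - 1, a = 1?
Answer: 784/25 ≈ 31.360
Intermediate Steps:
Y(b, v) = -1 + b² (Y(b, v) = b² - 1 = -1 + b²)
P(W, Z) = 1 (P(W, Z) = 1/1 = 1)
l(w, T) = 1
s = 23/5 (s = 4 + (7/(-5) - 6/(-3)) = 4 + (7*(-⅕) - 6*(-⅓)) = 4 + (-7/5 + 2) = 4 + ⅗ = 23/5 ≈ 4.6000)
(s + l(-3, 1))² = (23/5 + 1)² = (28/5)² = 784/25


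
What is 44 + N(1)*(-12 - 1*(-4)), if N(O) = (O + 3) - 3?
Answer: 36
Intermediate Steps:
N(O) = O (N(O) = (3 + O) - 3 = O)
44 + N(1)*(-12 - 1*(-4)) = 44 + 1*(-12 - 1*(-4)) = 44 + 1*(-12 + 4) = 44 + 1*(-8) = 44 - 8 = 36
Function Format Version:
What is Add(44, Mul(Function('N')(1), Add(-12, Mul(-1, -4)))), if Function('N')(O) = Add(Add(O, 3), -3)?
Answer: 36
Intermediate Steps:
Function('N')(O) = O (Function('N')(O) = Add(Add(3, O), -3) = O)
Add(44, Mul(Function('N')(1), Add(-12, Mul(-1, -4)))) = Add(44, Mul(1, Add(-12, Mul(-1, -4)))) = Add(44, Mul(1, Add(-12, 4))) = Add(44, Mul(1, -8)) = Add(44, -8) = 36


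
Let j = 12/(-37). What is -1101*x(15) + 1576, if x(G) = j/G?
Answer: 295964/185 ≈ 1599.8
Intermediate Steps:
j = -12/37 (j = 12*(-1/37) = -12/37 ≈ -0.32432)
x(G) = -12/(37*G)
-1101*x(15) + 1576 = -(-13212)/(37*15) + 1576 = -1101*(-4/185) + 1576 = 4404/185 + 1576 = 295964/185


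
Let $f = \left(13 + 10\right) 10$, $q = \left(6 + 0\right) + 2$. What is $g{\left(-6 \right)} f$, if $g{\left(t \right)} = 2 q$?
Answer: $3680$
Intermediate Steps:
$q = 8$ ($q = 6 + 2 = 8$)
$f = 230$ ($f = 23 \cdot 10 = 230$)
$g{\left(t \right)} = 16$ ($g{\left(t \right)} = 2 \cdot 8 = 16$)
$g{\left(-6 \right)} f = 16 \cdot 230 = 3680$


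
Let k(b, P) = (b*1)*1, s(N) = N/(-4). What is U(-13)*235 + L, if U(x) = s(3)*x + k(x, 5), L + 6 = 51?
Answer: -2875/4 ≈ -718.75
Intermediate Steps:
L = 45 (L = -6 + 51 = 45)
s(N) = -N/4 (s(N) = N*(-¼) = -N/4)
k(b, P) = b (k(b, P) = b*1 = b)
U(x) = x/4 (U(x) = (-¼*3)*x + x = -3*x/4 + x = x/4)
U(-13)*235 + L = ((¼)*(-13))*235 + 45 = -13/4*235 + 45 = -3055/4 + 45 = -2875/4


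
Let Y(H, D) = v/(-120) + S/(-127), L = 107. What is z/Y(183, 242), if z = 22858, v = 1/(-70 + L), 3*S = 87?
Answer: -1171742640/11717 ≈ -1.0000e+5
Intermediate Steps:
S = 29 (S = (⅓)*87 = 29)
v = 1/37 (v = 1/(-70 + 107) = 1/37 ≈ 0.027027)
Y(H, D) = -128887/563880 (Y(H, D) = (1/37)/(-120) + 29/(-127) = (1/37)*(-1/120) + 29*(-1/127) = -1/4440 - 29/127 = -128887/563880)
z/Y(183, 242) = 22858/(-128887/563880) = 22858*(-563880/128887) = -1171742640/11717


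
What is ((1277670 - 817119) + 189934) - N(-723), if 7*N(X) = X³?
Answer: 382486462/7 ≈ 5.4641e+7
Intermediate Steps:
N(X) = X³/7
((1277670 - 817119) + 189934) - N(-723) = ((1277670 - 817119) + 189934) - (-723)³/7 = (460551 + 189934) - (-377933067)/7 = 650485 - 1*(-377933067/7) = 650485 + 377933067/7 = 382486462/7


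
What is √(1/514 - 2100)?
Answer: I*√554811086/514 ≈ 45.826*I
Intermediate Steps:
√(1/514 - 2100) = √(-1079399/514) = I*√554811086/514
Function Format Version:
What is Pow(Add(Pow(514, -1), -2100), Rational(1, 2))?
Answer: Mul(Rational(1, 514), I, Pow(554811086, Rational(1, 2))) ≈ Mul(45.826, I)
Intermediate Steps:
Pow(Add(Pow(514, -1), -2100), Rational(1, 2)) = Pow(Add(Rational(1, 514), -2100), Rational(1, 2)) = Pow(Rational(-1079399, 514), Rational(1, 2)) = Mul(Rational(1, 514), I, Pow(554811086, Rational(1, 2)))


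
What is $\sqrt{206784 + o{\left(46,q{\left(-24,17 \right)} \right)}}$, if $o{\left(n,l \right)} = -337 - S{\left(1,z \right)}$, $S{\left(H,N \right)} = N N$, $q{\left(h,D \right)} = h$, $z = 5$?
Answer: $\sqrt{206422} \approx 454.34$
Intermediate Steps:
$S{\left(H,N \right)} = N^{2}$
$o{\left(n,l \right)} = -362$ ($o{\left(n,l \right)} = -337 - 5^{2} = -337 - 25 = -362$)
$\sqrt{206784 + o{\left(46,q{\left(-24,17 \right)} \right)}} = \sqrt{206784 - 362} = \sqrt{206422}$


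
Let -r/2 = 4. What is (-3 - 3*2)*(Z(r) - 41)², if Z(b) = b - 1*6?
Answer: -27225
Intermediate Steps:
r = -8 (r = -2*4 = -8)
Z(b) = -6 + b (Z(b) = b - 6 = -6 + b)
(-3 - 3*2)*(Z(r) - 41)² = (-3 - 3*2)*((-6 - 8) - 41)² = (-3 - 6)*(-14 - 41)² = -9*(-55)² = -9*3025 = -27225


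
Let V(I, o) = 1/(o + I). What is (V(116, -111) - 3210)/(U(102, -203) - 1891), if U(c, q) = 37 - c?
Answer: 16049/9780 ≈ 1.6410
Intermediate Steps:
V(I, o) = 1/(I + o)
(V(116, -111) - 3210)/(U(102, -203) - 1891) = (1/(116 - 111) - 3210)/((37 - 1*102) - 1891) = (1/5 - 3210)/((37 - 102) - 1891) = (1/5 - 3210)/(-65 - 1891) = -16049/5/(-1956) = -16049/5*(-1/1956) = 16049/9780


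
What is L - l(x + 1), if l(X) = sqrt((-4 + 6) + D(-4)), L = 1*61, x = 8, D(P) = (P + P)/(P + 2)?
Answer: 61 - sqrt(6) ≈ 58.551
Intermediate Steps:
D(P) = 2*P/(2 + P) (D(P) = (2*P)/(2 + P) = 2*P/(2 + P))
L = 61
l(X) = sqrt(6) (l(X) = sqrt((-4 + 6) + 2*(-4)/(2 - 4)) = sqrt(2 + 2*(-4)/(-2)) = sqrt(2 + 2*(-4)*(-1/2)) = sqrt(2 + 4) = sqrt(6))
L - l(x + 1) = 61 - sqrt(6)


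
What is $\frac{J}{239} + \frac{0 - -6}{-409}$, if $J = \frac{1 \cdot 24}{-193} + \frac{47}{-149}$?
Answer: $- \frac{46410161}{2811025507} \approx -0.01651$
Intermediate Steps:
$J = - \frac{12647}{28757}$ ($J = 24 \left(- \frac{1}{193}\right) + 47 \left(- \frac{1}{149}\right) = - \frac{24}{193} - \frac{47}{149} = - \frac{12647}{28757} \approx -0.43979$)
$\frac{J}{239} + \frac{0 - -6}{-409} = - \frac{12647}{28757 \cdot 239} + \frac{0 - -6}{-409} = \left(- \frac{12647}{28757}\right) \frac{1}{239} + \left(0 + 6\right) \left(- \frac{1}{409}\right) = - \frac{12647}{6872923} + 6 \left(- \frac{1}{409}\right) = - \frac{12647}{6872923} - \frac{6}{409} = - \frac{46410161}{2811025507}$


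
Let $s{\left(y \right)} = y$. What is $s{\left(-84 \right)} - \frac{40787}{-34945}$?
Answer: $- \frac{2894593}{34945} \approx -82.833$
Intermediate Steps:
$s{\left(-84 \right)} - \frac{40787}{-34945} = -84 - \frac{40787}{-34945} = -84 - - \frac{40787}{34945} = -84 + \frac{40787}{34945} = - \frac{2894593}{34945}$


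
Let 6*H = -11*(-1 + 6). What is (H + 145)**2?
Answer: 664225/36 ≈ 18451.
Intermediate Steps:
H = -55/6 (H = (-11*(-1 + 6))/6 = (-11*5)/6 = (1/6)*(-55) = -55/6 ≈ -9.1667)
(H + 145)**2 = (-55/6 + 145)**2 = (815/6)**2 = 664225/36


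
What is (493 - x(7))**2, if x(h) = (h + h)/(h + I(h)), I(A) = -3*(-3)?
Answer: 15499969/64 ≈ 2.4219e+5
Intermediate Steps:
I(A) = 9
x(h) = 2*h/(9 + h) (x(h) = (h + h)/(h + 9) = (2*h)/(9 + h) = 2*h/(9 + h))
(493 - x(7))**2 = (493 - 2*7/(9 + 7))**2 = (493 - 2*7/16)**2 = (493 - 1*7/8)**2 = (493 - 7/8)**2 = (3937/8)**2 = 15499969/64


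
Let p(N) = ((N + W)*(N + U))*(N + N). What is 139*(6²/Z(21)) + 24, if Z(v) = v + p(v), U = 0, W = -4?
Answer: 121788/5005 ≈ 24.333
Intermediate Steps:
p(N) = 2*N²*(-4 + N) (p(N) = ((N - 4)*(N + 0))*(N + N) = ((-4 + N)*N)*(2*N) = (N*(-4 + N))*(2*N) = 2*N²*(-4 + N))
Z(v) = v + 2*v²*(-4 + v)
139*(6²/Z(21)) + 24 = 139*(6²/((21*(1 + 2*21*(-4 + 21))))) + 24 = 139*(36/((21*(1 + 2*21*17)))) + 24 = 139*(36/((21*(1 + 714)))) + 24 = 139*(36/((21*715))) + 24 = 139*(36/15015) + 24 = 139*(36*(1/15015)) + 24 = 139*(12/5005) + 24 = 1668/5005 + 24 = 121788/5005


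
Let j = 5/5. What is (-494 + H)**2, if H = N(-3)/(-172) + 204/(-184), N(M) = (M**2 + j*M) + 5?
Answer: 3837300963409/15649936 ≈ 2.4520e+5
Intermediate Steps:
j = 1 (j = 5*(1/5) = 1)
N(M) = 5 + M + M**2 (N(M) = (M**2 + 1*M) + 5 = (M**2 + M) + 5 = (M + M**2) + 5 = 5 + M + M**2)
H = -4639/3956 (H = (5 - 3 + (-3)**2)/(-172) + 204/(-184) = (5 - 3 + 9)*(-1/172) + 204*(-1/184) = 11*(-1/172) - 51/46 = -11/172 - 51/46 = -4639/3956 ≈ -1.1726)
(-494 + H)**2 = (-494 - 4639/3956)**2 = (-1958903/3956)**2 = 3837300963409/15649936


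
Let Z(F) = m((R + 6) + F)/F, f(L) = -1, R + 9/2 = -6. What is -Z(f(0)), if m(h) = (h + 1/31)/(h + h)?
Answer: 339/682 ≈ 0.49707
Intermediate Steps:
R = -21/2 (R = -9/2 - 6 = -21/2 ≈ -10.500)
m(h) = (1/31 + h)/(2*h) (m(h) = (h + 1/31)/((2*h)) = (1/31 + h)*(1/(2*h)) = (1/31 + h)/(2*h))
Z(F) = (-277/2 + 31*F)/(62*F*(-9/2 + F)) (Z(F) = ((1 + 31*((-21/2 + 6) + F))/(62*((-21/2 + 6) + F)))/F = ((1 + 31*(-9/2 + F))/(62*(-9/2 + F)))/F = ((1 + (-279/2 + 31*F))/(62*(-9/2 + F)))/F = ((-277/2 + 31*F)/(62*(-9/2 + F)))/F = (-277/2 + 31*F)/(62*F*(-9/2 + F)))
-Z(f(0)) = -(-277/62 - 1)/((-1)*(-9 + 2*(-1))) = -(-1)*(-339)/((-9 - 2)*62) = -(-1)*(-339)/((-11)*62) = -(-1)*(-1)*(-339)/(11*62) = -1*(-339/682) = 339/682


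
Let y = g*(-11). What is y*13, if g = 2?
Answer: -286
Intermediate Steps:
y = -22 (y = 2*(-11) = -22)
y*13 = -22*13 = -286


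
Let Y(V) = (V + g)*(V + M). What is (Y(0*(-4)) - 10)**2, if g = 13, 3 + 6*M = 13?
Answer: 1225/9 ≈ 136.11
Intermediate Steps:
M = 5/3 (M = -1/2 + (1/6)*13 = -1/2 + 13/6 = 5/3 ≈ 1.6667)
Y(V) = (13 + V)*(5/3 + V) (Y(V) = (V + 13)*(V + 5/3) = (13 + V)*(5/3 + V))
(Y(0*(-4)) - 10)**2 = ((65/3 + (0*(-4))**2 + 44*(0*(-4))/3) - 10)**2 = ((65/3 + 0**2 + (44/3)*0) - 10)**2 = ((65/3 + 0 + 0) - 10)**2 = (65/3 - 10)**2 = (35/3)**2 = 1225/9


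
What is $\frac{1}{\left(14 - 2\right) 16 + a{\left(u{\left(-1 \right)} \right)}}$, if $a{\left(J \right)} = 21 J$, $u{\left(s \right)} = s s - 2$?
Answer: $\frac{1}{171} \approx 0.005848$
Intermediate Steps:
$u{\left(s \right)} = -2 + s^{2}$ ($u{\left(s \right)} = s^{2} - 2 = -2 + s^{2}$)
$\frac{1}{\left(14 - 2\right) 16 + a{\left(u{\left(-1 \right)} \right)}} = \frac{1}{\left(14 - 2\right) 16 + 21 \left(-2 + \left(-1\right)^{2}\right)} = \frac{1}{12 \cdot 16 + 21 \left(-2 + 1\right)} = \frac{1}{192 + 21 \left(-1\right)} = \frac{1}{192 - 21} = \frac{1}{171}$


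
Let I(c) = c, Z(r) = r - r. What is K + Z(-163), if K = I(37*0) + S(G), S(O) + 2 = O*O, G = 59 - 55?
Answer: 14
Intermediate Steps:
G = 4
Z(r) = 0
S(O) = -2 + O**2 (S(O) = -2 + O*O = -2 + O**2)
K = 14 (K = 37*0 + (-2 + 4**2) = 0 + (-2 + 16) = 0 + 14 = 14)
K + Z(-163) = 14 + 0 = 14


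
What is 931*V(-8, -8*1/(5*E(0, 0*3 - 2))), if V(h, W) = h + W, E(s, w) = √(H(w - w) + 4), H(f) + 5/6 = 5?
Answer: -7448 - 1064*√6/5 ≈ -7969.3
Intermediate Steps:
H(f) = 25/6 (H(f) = -⅚ + 5 = 25/6)
E(s, w) = 7*√6/6 (E(s, w) = √(25/6 + 4) = √(49/6) = 7*√6/6)
V(h, W) = W + h
931*V(-8, -8*1/(5*E(0, 0*3 - 2))) = 931*(-8*√6/35 - 8) = 931*(-8 - 8*√6/35) = -7448 - 1064*√6/5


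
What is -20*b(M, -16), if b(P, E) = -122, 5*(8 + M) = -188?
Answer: 2440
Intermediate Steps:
M = -228/5 (M = -8 + (⅕)*(-188) = -8 - 188/5 = -228/5 ≈ -45.600)
-20*b(M, -16) = -20*(-122) = 2440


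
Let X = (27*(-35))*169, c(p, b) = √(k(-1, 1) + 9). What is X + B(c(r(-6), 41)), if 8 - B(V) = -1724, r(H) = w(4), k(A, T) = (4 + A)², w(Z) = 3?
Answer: -157973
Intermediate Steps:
r(H) = 3
c(p, b) = 3*√2 (c(p, b) = √((4 - 1)² + 9) = √(3² + 9) = √(9 + 9) = √18 = 3*√2)
X = -159705 (X = -945*169 = -159705)
B(V) = 1732 (B(V) = 8 - 1*(-1724) = 8 + 1724 = 1732)
X + B(c(r(-6), 41)) = -159705 + 1732 = -157973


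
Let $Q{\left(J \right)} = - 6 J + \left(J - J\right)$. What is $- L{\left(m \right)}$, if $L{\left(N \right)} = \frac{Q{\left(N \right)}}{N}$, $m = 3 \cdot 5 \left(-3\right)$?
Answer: $6$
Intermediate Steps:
$Q{\left(J \right)} = - 6 J$ ($Q{\left(J \right)} = - 6 J + 0 = - 6 J$)
$m = -45$ ($m = 15 \left(-3\right) = -45$)
$L{\left(N \right)} = -6$ ($L{\left(N \right)} = \frac{\left(-6\right) N}{N} = -6$)
$- L{\left(m \right)} = \left(-1\right) \left(-6\right) = 6$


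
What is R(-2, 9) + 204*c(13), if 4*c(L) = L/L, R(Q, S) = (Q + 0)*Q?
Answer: 55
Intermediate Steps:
R(Q, S) = Q² (R(Q, S) = Q*Q = Q²)
c(L) = ¼ (c(L) = (L/L)/4 = (¼)*1 = ¼)
R(-2, 9) + 204*c(13) = (-2)² + 204*(¼) = 4 + 51 = 55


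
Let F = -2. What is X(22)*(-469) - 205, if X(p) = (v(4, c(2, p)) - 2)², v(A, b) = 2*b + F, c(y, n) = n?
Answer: -750605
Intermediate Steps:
v(A, b) = -2 + 2*b (v(A, b) = 2*b - 2 = -2 + 2*b)
X(p) = (-4 + 2*p)² (X(p) = ((-2 + 2*p) - 2)² = (-4 + 2*p)²)
X(22)*(-469) - 205 = (4*(-2 + 22)²)*(-469) - 205 = (4*20²)*(-469) - 205 = (4*400)*(-469) - 205 = 1600*(-469) - 205 = -750400 - 205 = -750605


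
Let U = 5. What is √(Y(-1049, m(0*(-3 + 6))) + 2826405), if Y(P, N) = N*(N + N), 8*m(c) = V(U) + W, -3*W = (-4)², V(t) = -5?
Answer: √1628011202/24 ≈ 1681.2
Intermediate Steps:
W = -16/3 (W = -⅓*(-4)² = -⅓*16 = -16/3 ≈ -5.3333)
m(c) = -31/24 (m(c) = (-5 - 16/3)/8 = (⅛)*(-31/3) = -31/24)
Y(P, N) = 2*N² (Y(P, N) = N*(2*N) = 2*N²)
√(Y(-1049, m(0*(-3 + 6))) + 2826405) = √(2*(-31/24)² + 2826405) = √(2*(961/576) + 2826405) = √(961/288 + 2826405) = √(814005601/288) = √1628011202/24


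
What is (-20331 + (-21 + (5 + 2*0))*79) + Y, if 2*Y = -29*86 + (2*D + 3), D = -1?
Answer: -45683/2 ≈ -22842.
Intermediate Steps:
Y = -2493/2 (Y = (-29*86 + (2*(-1) + 3))/2 = (-2494 + (-2 + 3))/2 = (-2494 + 1)/2 = (1/2)*(-2493) = -2493/2 ≈ -1246.5)
(-20331 + (-21 + (5 + 2*0))*79) + Y = (-20331 + (-21 + (5 + 2*0))*79) - 2493/2 = (-20331 + (-21 + (5 + 0))*79) - 2493/2 = (-20331 + (-21 + 5)*79) - 2493/2 = (-20331 - 16*79) - 2493/2 = (-20331 - 1264) - 2493/2 = -21595 - 2493/2 = -45683/2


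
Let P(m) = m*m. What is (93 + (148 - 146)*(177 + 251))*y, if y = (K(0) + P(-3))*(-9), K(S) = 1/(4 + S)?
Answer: -316017/4 ≈ -79004.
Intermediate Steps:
P(m) = m²
y = -333/4 (y = (1/(4 + 0) + (-3)²)*(-9) = (1/4 + 9)*(-9) = (¼ + 9)*(-9) = (37/4)*(-9) = -333/4 ≈ -83.250)
(93 + (148 - 146)*(177 + 251))*y = (93 + (148 - 146)*(177 + 251))*(-333/4) = (93 + 2*428)*(-333/4) = (93 + 856)*(-333/4) = 949*(-333/4) = -316017/4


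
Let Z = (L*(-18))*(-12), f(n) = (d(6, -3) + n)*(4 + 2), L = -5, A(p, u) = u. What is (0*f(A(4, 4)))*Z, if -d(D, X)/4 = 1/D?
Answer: 0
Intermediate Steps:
d(D, X) = -4/D
f(n) = -4 + 6*n (f(n) = (-4/6 + n)*(4 + 2) = (-4*⅙ + n)*6 = (-⅔ + n)*6 = -4 + 6*n)
Z = -1080 (Z = -5*(-18)*(-12) = 90*(-12) = -1080)
(0*f(A(4, 4)))*Z = (0*(-4 + 6*4))*(-1080) = (0*(-4 + 24))*(-1080) = (0*20)*(-1080) = 0*(-1080) = 0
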